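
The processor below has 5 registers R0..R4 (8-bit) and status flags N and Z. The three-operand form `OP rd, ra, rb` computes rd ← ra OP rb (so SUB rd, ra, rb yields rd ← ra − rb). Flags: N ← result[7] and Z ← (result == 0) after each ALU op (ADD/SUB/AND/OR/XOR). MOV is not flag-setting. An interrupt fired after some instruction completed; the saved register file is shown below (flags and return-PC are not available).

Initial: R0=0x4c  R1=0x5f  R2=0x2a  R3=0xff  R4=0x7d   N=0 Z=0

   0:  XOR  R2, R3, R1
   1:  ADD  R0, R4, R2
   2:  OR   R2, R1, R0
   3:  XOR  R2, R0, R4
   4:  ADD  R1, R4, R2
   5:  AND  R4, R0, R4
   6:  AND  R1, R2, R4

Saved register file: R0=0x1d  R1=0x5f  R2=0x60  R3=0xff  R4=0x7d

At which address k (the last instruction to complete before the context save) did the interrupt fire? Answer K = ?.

after  0: R0=0x4c R1=0x5f R2=0xa0 R3=0xff R4=0x7d  N=1 Z=0
after  1: R0=0x1d R1=0x5f R2=0xa0 R3=0xff R4=0x7d  N=0 Z=0
after  2: R0=0x1d R1=0x5f R2=0x5f R3=0xff R4=0x7d  N=0 Z=0
after  3: R0=0x1d R1=0x5f R2=0x60 R3=0xff R4=0x7d  N=0 Z=0
-- IRQ taken; context saved, return-PC = 4 --

K = 3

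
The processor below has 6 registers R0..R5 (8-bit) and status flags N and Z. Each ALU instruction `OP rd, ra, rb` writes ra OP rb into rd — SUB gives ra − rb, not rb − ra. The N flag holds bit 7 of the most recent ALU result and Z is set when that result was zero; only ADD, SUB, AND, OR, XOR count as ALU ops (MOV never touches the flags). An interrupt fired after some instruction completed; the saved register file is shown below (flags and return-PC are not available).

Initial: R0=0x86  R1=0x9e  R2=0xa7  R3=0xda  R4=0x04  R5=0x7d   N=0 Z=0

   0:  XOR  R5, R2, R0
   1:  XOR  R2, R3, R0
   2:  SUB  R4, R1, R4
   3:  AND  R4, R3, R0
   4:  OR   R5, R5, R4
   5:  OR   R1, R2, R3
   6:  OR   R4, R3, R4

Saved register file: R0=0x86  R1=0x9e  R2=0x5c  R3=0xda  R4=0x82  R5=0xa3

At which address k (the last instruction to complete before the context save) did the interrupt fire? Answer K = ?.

K = 4

after  0: R0=0x86 R1=0x9e R2=0xa7 R3=0xda R4=0x04 R5=0x21  N=0 Z=0
after  1: R0=0x86 R1=0x9e R2=0x5c R3=0xda R4=0x04 R5=0x21  N=0 Z=0
after  2: R0=0x86 R1=0x9e R2=0x5c R3=0xda R4=0x9a R5=0x21  N=1 Z=0
after  3: R0=0x86 R1=0x9e R2=0x5c R3=0xda R4=0x82 R5=0x21  N=1 Z=0
after  4: R0=0x86 R1=0x9e R2=0x5c R3=0xda R4=0x82 R5=0xa3  N=1 Z=0
-- IRQ taken; context saved, return-PC = 5 --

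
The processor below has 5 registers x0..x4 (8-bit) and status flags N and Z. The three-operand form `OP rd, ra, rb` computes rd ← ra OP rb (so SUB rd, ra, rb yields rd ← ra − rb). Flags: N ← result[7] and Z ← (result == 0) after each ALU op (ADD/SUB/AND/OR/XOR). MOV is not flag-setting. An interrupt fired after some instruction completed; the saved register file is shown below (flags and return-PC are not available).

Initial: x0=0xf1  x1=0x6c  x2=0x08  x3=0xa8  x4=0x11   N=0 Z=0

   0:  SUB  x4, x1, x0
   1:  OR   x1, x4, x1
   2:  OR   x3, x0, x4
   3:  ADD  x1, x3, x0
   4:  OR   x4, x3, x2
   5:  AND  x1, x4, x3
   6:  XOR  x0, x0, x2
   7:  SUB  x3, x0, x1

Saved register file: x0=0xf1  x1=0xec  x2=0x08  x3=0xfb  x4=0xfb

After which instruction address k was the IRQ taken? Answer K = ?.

K = 4

after  0: x0=0xf1 x1=0x6c x2=0x08 x3=0xa8 x4=0x7b  N=0 Z=0
after  1: x0=0xf1 x1=0x7f x2=0x08 x3=0xa8 x4=0x7b  N=0 Z=0
after  2: x0=0xf1 x1=0x7f x2=0x08 x3=0xfb x4=0x7b  N=1 Z=0
after  3: x0=0xf1 x1=0xec x2=0x08 x3=0xfb x4=0x7b  N=1 Z=0
after  4: x0=0xf1 x1=0xec x2=0x08 x3=0xfb x4=0xfb  N=1 Z=0
-- IRQ taken; context saved, return-PC = 5 --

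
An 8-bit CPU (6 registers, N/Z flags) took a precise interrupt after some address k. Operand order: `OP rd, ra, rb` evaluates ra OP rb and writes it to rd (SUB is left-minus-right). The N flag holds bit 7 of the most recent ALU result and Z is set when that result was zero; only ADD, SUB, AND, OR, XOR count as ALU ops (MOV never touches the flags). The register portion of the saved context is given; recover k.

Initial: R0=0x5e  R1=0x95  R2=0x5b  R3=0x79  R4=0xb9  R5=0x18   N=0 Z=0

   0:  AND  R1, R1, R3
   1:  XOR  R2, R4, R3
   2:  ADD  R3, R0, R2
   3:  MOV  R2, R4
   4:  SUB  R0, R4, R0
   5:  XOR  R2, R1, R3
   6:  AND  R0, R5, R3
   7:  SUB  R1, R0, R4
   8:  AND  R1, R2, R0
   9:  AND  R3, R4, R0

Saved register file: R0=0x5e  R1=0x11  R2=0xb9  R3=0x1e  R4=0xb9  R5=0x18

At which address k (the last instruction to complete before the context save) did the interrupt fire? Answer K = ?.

after  0: R0=0x5e R1=0x11 R2=0x5b R3=0x79 R4=0xb9 R5=0x18  N=0 Z=0
after  1: R0=0x5e R1=0x11 R2=0xc0 R3=0x79 R4=0xb9 R5=0x18  N=1 Z=0
after  2: R0=0x5e R1=0x11 R2=0xc0 R3=0x1e R4=0xb9 R5=0x18  N=0 Z=0
after  3: R0=0x5e R1=0x11 R2=0xb9 R3=0x1e R4=0xb9 R5=0x18  N=0 Z=0
-- IRQ taken; context saved, return-PC = 4 --

K = 3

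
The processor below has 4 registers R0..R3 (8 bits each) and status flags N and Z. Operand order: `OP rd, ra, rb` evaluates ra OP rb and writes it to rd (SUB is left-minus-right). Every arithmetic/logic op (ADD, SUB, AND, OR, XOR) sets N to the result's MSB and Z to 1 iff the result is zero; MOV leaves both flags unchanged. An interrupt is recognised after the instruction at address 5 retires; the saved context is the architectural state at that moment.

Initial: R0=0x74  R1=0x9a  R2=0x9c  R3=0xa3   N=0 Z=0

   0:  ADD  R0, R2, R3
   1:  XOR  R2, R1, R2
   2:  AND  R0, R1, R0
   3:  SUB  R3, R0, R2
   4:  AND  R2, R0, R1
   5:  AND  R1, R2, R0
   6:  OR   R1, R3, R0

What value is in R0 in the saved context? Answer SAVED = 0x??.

SAVED = 0x1a

after  0: R0=0x3f R1=0x9a R2=0x9c R3=0xa3  N=0 Z=0
after  1: R0=0x3f R1=0x9a R2=0x06 R3=0xa3  N=0 Z=0
after  2: R0=0x1a R1=0x9a R2=0x06 R3=0xa3  N=0 Z=0
after  3: R0=0x1a R1=0x9a R2=0x06 R3=0x14  N=0 Z=0
after  4: R0=0x1a R1=0x9a R2=0x1a R3=0x14  N=0 Z=0
after  5: R0=0x1a R1=0x1a R2=0x1a R3=0x14  N=0 Z=0
-- IRQ taken; context saved, return-PC = 6 --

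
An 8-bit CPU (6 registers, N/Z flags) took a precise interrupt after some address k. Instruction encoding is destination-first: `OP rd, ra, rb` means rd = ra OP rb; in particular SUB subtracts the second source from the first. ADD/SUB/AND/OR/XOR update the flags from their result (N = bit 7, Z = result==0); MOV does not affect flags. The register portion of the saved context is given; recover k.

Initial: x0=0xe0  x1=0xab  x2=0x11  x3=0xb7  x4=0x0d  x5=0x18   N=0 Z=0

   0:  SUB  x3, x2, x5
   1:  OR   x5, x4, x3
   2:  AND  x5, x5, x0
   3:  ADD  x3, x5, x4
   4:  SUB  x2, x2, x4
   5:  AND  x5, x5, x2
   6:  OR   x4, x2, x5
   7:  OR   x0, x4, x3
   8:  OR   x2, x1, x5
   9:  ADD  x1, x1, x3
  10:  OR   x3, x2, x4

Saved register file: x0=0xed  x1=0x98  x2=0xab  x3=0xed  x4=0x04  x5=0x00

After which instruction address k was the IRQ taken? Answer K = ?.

after  0: x0=0xe0 x1=0xab x2=0x11 x3=0xf9 x4=0x0d x5=0x18  N=1 Z=0
after  1: x0=0xe0 x1=0xab x2=0x11 x3=0xf9 x4=0x0d x5=0xfd  N=1 Z=0
after  2: x0=0xe0 x1=0xab x2=0x11 x3=0xf9 x4=0x0d x5=0xe0  N=1 Z=0
after  3: x0=0xe0 x1=0xab x2=0x11 x3=0xed x4=0x0d x5=0xe0  N=1 Z=0
after  4: x0=0xe0 x1=0xab x2=0x04 x3=0xed x4=0x0d x5=0xe0  N=0 Z=0
after  5: x0=0xe0 x1=0xab x2=0x04 x3=0xed x4=0x0d x5=0x00  N=0 Z=1
after  6: x0=0xe0 x1=0xab x2=0x04 x3=0xed x4=0x04 x5=0x00  N=0 Z=0
after  7: x0=0xed x1=0xab x2=0x04 x3=0xed x4=0x04 x5=0x00  N=1 Z=0
after  8: x0=0xed x1=0xab x2=0xab x3=0xed x4=0x04 x5=0x00  N=1 Z=0
after  9: x0=0xed x1=0x98 x2=0xab x3=0xed x4=0x04 x5=0x00  N=1 Z=0
-- IRQ taken; context saved, return-PC = 10 --

K = 9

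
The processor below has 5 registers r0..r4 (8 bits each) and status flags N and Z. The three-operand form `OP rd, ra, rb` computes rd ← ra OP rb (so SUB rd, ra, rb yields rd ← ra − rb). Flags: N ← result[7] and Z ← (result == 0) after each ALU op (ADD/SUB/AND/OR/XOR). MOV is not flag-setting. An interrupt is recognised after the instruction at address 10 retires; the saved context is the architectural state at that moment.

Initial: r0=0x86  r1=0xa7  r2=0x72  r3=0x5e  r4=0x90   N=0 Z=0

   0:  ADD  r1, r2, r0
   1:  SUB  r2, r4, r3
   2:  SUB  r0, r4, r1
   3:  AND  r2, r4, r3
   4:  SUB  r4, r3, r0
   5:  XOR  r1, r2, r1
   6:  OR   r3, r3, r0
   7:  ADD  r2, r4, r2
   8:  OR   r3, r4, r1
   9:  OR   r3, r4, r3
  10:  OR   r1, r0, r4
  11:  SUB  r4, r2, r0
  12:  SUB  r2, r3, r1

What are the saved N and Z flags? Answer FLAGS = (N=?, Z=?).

after  0: r0=0x86 r1=0xf8 r2=0x72 r3=0x5e r4=0x90  N=1 Z=0
after  1: r0=0x86 r1=0xf8 r2=0x32 r3=0x5e r4=0x90  N=0 Z=0
after  2: r0=0x98 r1=0xf8 r2=0x32 r3=0x5e r4=0x90  N=1 Z=0
after  3: r0=0x98 r1=0xf8 r2=0x10 r3=0x5e r4=0x90  N=0 Z=0
after  4: r0=0x98 r1=0xf8 r2=0x10 r3=0x5e r4=0xc6  N=1 Z=0
after  5: r0=0x98 r1=0xe8 r2=0x10 r3=0x5e r4=0xc6  N=1 Z=0
after  6: r0=0x98 r1=0xe8 r2=0x10 r3=0xde r4=0xc6  N=1 Z=0
after  7: r0=0x98 r1=0xe8 r2=0xd6 r3=0xde r4=0xc6  N=1 Z=0
after  8: r0=0x98 r1=0xe8 r2=0xd6 r3=0xee r4=0xc6  N=1 Z=0
after  9: r0=0x98 r1=0xe8 r2=0xd6 r3=0xee r4=0xc6  N=1 Z=0
after 10: r0=0x98 r1=0xde r2=0xd6 r3=0xee r4=0xc6  N=1 Z=0
-- IRQ taken; context saved, return-PC = 11 --

FLAGS = (N=1, Z=0)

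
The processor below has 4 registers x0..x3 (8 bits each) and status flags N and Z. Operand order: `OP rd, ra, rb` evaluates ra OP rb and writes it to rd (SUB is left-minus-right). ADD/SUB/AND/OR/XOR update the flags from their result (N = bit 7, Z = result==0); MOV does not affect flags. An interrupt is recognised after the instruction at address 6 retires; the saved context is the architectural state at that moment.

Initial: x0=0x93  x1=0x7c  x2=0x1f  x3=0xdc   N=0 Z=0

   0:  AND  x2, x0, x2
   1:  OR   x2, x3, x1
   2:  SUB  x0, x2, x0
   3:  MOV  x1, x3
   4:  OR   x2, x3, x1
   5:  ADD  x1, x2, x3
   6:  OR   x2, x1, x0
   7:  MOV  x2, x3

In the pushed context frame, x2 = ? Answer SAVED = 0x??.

SAVED = 0xf9

after  0: x0=0x93 x1=0x7c x2=0x13 x3=0xdc  N=0 Z=0
after  1: x0=0x93 x1=0x7c x2=0xfc x3=0xdc  N=1 Z=0
after  2: x0=0x69 x1=0x7c x2=0xfc x3=0xdc  N=0 Z=0
after  3: x0=0x69 x1=0xdc x2=0xfc x3=0xdc  N=0 Z=0
after  4: x0=0x69 x1=0xdc x2=0xdc x3=0xdc  N=1 Z=0
after  5: x0=0x69 x1=0xb8 x2=0xdc x3=0xdc  N=1 Z=0
after  6: x0=0x69 x1=0xb8 x2=0xf9 x3=0xdc  N=1 Z=0
-- IRQ taken; context saved, return-PC = 7 --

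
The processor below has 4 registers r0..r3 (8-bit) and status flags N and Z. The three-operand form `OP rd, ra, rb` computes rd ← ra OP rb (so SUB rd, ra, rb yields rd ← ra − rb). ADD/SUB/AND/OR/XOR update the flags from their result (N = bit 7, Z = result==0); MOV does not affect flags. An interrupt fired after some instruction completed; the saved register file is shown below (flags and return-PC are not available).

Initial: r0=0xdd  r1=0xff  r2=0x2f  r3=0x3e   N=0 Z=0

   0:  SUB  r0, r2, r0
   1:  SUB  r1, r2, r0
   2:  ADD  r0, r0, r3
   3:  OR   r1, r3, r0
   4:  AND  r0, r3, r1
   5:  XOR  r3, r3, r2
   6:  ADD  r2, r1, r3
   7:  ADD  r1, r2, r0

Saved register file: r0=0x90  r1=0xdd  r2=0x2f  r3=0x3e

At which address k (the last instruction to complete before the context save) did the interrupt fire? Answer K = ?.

K = 2

after  0: r0=0x52 r1=0xff r2=0x2f r3=0x3e  N=0 Z=0
after  1: r0=0x52 r1=0xdd r2=0x2f r3=0x3e  N=1 Z=0
after  2: r0=0x90 r1=0xdd r2=0x2f r3=0x3e  N=1 Z=0
-- IRQ taken; context saved, return-PC = 3 --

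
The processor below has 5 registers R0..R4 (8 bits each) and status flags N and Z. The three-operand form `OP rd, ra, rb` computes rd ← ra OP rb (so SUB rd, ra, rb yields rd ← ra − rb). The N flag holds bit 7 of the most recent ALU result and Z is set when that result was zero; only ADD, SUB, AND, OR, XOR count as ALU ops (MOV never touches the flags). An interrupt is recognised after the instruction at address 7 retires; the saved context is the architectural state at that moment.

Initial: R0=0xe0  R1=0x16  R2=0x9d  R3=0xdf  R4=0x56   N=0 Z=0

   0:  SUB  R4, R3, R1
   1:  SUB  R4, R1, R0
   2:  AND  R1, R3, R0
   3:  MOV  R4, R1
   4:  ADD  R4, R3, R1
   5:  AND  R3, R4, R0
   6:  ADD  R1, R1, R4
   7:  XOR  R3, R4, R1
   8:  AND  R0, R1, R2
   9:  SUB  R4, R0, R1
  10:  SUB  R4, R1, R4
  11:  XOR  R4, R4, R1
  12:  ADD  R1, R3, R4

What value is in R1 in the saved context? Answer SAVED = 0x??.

after  0: R0=0xe0 R1=0x16 R2=0x9d R3=0xdf R4=0xc9  N=1 Z=0
after  1: R0=0xe0 R1=0x16 R2=0x9d R3=0xdf R4=0x36  N=0 Z=0
after  2: R0=0xe0 R1=0xc0 R2=0x9d R3=0xdf R4=0x36  N=1 Z=0
after  3: R0=0xe0 R1=0xc0 R2=0x9d R3=0xdf R4=0xc0  N=1 Z=0
after  4: R0=0xe0 R1=0xc0 R2=0x9d R3=0xdf R4=0x9f  N=1 Z=0
after  5: R0=0xe0 R1=0xc0 R2=0x9d R3=0x80 R4=0x9f  N=1 Z=0
after  6: R0=0xe0 R1=0x5f R2=0x9d R3=0x80 R4=0x9f  N=0 Z=0
after  7: R0=0xe0 R1=0x5f R2=0x9d R3=0xc0 R4=0x9f  N=1 Z=0
-- IRQ taken; context saved, return-PC = 8 --

SAVED = 0x5f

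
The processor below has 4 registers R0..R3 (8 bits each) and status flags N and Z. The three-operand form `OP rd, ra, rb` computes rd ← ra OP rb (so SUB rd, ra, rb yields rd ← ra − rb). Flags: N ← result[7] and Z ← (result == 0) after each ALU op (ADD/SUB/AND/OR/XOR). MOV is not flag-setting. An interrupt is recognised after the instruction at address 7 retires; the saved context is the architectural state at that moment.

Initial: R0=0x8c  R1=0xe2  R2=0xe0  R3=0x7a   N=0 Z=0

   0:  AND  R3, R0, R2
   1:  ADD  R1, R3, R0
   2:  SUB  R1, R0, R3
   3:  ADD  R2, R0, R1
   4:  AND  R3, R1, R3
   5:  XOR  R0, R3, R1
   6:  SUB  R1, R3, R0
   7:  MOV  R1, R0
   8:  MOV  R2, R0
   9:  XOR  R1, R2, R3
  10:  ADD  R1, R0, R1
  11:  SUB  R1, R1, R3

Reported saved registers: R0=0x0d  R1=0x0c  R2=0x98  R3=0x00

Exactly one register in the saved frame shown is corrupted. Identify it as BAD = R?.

BAD = R0

after  0: R0=0x8c R1=0xe2 R2=0xe0 R3=0x80  N=1 Z=0
after  1: R0=0x8c R1=0x0c R2=0xe0 R3=0x80  N=0 Z=0
after  2: R0=0x8c R1=0x0c R2=0xe0 R3=0x80  N=0 Z=0
after  3: R0=0x8c R1=0x0c R2=0x98 R3=0x80  N=1 Z=0
after  4: R0=0x8c R1=0x0c R2=0x98 R3=0x00  N=0 Z=1
after  5: R0=0x0c R1=0x0c R2=0x98 R3=0x00  N=0 Z=0
after  6: R0=0x0c R1=0xf4 R2=0x98 R3=0x00  N=1 Z=0
after  7: R0=0x0c R1=0x0c R2=0x98 R3=0x00  N=1 Z=0
-- IRQ taken; context saved, return-PC = 8 --
mismatch: R0: reported 0x0d vs actual 0x0c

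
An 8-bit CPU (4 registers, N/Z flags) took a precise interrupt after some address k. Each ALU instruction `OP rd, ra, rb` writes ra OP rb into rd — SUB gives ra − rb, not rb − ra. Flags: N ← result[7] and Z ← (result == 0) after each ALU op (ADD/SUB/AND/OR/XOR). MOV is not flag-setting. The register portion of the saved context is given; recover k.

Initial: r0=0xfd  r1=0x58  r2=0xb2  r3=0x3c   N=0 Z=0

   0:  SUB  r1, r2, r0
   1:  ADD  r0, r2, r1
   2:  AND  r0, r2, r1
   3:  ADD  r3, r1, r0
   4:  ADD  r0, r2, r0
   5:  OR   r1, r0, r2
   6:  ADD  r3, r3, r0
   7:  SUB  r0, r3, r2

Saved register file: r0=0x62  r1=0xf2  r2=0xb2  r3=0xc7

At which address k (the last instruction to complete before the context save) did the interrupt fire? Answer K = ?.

after  0: r0=0xfd r1=0xb5 r2=0xb2 r3=0x3c  N=1 Z=0
after  1: r0=0x67 r1=0xb5 r2=0xb2 r3=0x3c  N=0 Z=0
after  2: r0=0xb0 r1=0xb5 r2=0xb2 r3=0x3c  N=1 Z=0
after  3: r0=0xb0 r1=0xb5 r2=0xb2 r3=0x65  N=0 Z=0
after  4: r0=0x62 r1=0xb5 r2=0xb2 r3=0x65  N=0 Z=0
after  5: r0=0x62 r1=0xf2 r2=0xb2 r3=0x65  N=1 Z=0
after  6: r0=0x62 r1=0xf2 r2=0xb2 r3=0xc7  N=1 Z=0
-- IRQ taken; context saved, return-PC = 7 --

K = 6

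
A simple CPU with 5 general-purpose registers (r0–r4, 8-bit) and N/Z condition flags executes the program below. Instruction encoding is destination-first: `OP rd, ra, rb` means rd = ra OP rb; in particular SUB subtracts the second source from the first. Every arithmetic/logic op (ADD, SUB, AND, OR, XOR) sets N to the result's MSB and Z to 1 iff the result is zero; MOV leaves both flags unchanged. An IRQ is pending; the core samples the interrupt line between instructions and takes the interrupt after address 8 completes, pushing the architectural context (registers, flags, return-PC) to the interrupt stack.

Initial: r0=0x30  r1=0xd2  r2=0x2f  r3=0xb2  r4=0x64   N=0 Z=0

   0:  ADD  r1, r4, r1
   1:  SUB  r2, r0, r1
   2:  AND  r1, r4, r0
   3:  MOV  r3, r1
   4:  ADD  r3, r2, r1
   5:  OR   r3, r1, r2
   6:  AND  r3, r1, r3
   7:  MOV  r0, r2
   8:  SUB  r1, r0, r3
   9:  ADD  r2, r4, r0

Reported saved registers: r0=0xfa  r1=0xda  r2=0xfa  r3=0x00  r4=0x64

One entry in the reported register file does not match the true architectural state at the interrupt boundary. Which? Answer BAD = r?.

BAD = r3

after  0: r0=0x30 r1=0x36 r2=0x2f r3=0xb2 r4=0x64  N=0 Z=0
after  1: r0=0x30 r1=0x36 r2=0xfa r3=0xb2 r4=0x64  N=1 Z=0
after  2: r0=0x30 r1=0x20 r2=0xfa r3=0xb2 r4=0x64  N=0 Z=0
after  3: r0=0x30 r1=0x20 r2=0xfa r3=0x20 r4=0x64  N=0 Z=0
after  4: r0=0x30 r1=0x20 r2=0xfa r3=0x1a r4=0x64  N=0 Z=0
after  5: r0=0x30 r1=0x20 r2=0xfa r3=0xfa r4=0x64  N=1 Z=0
after  6: r0=0x30 r1=0x20 r2=0xfa r3=0x20 r4=0x64  N=0 Z=0
after  7: r0=0xfa r1=0x20 r2=0xfa r3=0x20 r4=0x64  N=0 Z=0
after  8: r0=0xfa r1=0xda r2=0xfa r3=0x20 r4=0x64  N=1 Z=0
-- IRQ taken; context saved, return-PC = 9 --
mismatch: r3: reported 0x00 vs actual 0x20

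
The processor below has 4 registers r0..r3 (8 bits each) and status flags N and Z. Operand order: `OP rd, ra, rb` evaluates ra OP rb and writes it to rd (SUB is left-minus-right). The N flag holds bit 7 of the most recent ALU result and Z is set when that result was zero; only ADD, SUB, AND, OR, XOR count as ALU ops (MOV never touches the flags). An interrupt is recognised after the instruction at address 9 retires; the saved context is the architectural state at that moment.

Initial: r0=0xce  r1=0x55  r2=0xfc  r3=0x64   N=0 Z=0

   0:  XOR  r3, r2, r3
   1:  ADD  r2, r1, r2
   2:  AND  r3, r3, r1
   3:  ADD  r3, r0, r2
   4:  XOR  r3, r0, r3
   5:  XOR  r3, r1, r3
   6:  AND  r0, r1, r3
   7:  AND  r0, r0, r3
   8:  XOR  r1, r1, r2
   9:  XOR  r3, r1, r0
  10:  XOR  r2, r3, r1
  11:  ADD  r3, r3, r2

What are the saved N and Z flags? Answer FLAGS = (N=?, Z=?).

FLAGS = (N=0, Z=1)

after  0: r0=0xce r1=0x55 r2=0xfc r3=0x98  N=1 Z=0
after  1: r0=0xce r1=0x55 r2=0x51 r3=0x98  N=0 Z=0
after  2: r0=0xce r1=0x55 r2=0x51 r3=0x10  N=0 Z=0
after  3: r0=0xce r1=0x55 r2=0x51 r3=0x1f  N=0 Z=0
after  4: r0=0xce r1=0x55 r2=0x51 r3=0xd1  N=1 Z=0
after  5: r0=0xce r1=0x55 r2=0x51 r3=0x84  N=1 Z=0
after  6: r0=0x04 r1=0x55 r2=0x51 r3=0x84  N=0 Z=0
after  7: r0=0x04 r1=0x55 r2=0x51 r3=0x84  N=0 Z=0
after  8: r0=0x04 r1=0x04 r2=0x51 r3=0x84  N=0 Z=0
after  9: r0=0x04 r1=0x04 r2=0x51 r3=0x00  N=0 Z=1
-- IRQ taken; context saved, return-PC = 10 --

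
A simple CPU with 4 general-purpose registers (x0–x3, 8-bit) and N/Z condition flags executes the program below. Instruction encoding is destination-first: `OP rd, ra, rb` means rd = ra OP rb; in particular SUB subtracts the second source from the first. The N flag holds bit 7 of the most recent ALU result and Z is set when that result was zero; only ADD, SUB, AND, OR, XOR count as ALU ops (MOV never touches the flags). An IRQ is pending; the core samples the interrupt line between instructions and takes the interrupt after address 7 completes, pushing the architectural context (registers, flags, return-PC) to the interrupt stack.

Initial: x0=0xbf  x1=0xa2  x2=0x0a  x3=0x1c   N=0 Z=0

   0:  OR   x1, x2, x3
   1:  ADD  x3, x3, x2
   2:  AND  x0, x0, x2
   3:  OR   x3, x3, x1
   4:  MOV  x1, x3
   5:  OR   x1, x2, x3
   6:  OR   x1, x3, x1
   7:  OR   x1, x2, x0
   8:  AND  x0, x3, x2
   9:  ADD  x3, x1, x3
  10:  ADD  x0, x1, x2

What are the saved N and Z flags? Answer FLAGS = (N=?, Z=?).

after  0: x0=0xbf x1=0x1e x2=0x0a x3=0x1c  N=0 Z=0
after  1: x0=0xbf x1=0x1e x2=0x0a x3=0x26  N=0 Z=0
after  2: x0=0x0a x1=0x1e x2=0x0a x3=0x26  N=0 Z=0
after  3: x0=0x0a x1=0x1e x2=0x0a x3=0x3e  N=0 Z=0
after  4: x0=0x0a x1=0x3e x2=0x0a x3=0x3e  N=0 Z=0
after  5: x0=0x0a x1=0x3e x2=0x0a x3=0x3e  N=0 Z=0
after  6: x0=0x0a x1=0x3e x2=0x0a x3=0x3e  N=0 Z=0
after  7: x0=0x0a x1=0x0a x2=0x0a x3=0x3e  N=0 Z=0
-- IRQ taken; context saved, return-PC = 8 --

FLAGS = (N=0, Z=0)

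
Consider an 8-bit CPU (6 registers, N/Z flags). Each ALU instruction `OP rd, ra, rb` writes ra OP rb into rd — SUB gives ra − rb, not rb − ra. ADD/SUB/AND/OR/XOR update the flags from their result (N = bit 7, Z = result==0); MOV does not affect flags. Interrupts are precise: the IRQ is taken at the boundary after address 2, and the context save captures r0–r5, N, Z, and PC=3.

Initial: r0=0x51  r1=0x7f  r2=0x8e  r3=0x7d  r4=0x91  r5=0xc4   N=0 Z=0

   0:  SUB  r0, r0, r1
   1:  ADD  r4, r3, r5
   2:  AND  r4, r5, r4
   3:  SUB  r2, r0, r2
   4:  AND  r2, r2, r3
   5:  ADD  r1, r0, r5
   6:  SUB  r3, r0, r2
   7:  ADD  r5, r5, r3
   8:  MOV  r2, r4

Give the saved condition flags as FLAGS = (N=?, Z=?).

FLAGS = (N=0, Z=0)

after  0: r0=0xd2 r1=0x7f r2=0x8e r3=0x7d r4=0x91 r5=0xc4  N=1 Z=0
after  1: r0=0xd2 r1=0x7f r2=0x8e r3=0x7d r4=0x41 r5=0xc4  N=0 Z=0
after  2: r0=0xd2 r1=0x7f r2=0x8e r3=0x7d r4=0x40 r5=0xc4  N=0 Z=0
-- IRQ taken; context saved, return-PC = 3 --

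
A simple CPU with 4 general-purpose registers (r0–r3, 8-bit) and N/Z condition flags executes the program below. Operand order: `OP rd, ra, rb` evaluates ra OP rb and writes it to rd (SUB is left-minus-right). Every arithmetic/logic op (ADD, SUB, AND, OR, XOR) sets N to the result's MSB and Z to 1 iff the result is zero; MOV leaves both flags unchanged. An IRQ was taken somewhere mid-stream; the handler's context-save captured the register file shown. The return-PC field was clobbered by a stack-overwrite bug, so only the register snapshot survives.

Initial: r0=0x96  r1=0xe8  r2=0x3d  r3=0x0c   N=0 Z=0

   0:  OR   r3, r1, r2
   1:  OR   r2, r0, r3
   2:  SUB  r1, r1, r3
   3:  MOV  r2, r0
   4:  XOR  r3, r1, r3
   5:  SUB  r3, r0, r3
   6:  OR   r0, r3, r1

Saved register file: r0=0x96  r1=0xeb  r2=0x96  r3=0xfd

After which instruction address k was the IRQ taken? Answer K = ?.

K = 3

after  0: r0=0x96 r1=0xe8 r2=0x3d r3=0xfd  N=1 Z=0
after  1: r0=0x96 r1=0xe8 r2=0xff r3=0xfd  N=1 Z=0
after  2: r0=0x96 r1=0xeb r2=0xff r3=0xfd  N=1 Z=0
after  3: r0=0x96 r1=0xeb r2=0x96 r3=0xfd  N=1 Z=0
-- IRQ taken; context saved, return-PC = 4 --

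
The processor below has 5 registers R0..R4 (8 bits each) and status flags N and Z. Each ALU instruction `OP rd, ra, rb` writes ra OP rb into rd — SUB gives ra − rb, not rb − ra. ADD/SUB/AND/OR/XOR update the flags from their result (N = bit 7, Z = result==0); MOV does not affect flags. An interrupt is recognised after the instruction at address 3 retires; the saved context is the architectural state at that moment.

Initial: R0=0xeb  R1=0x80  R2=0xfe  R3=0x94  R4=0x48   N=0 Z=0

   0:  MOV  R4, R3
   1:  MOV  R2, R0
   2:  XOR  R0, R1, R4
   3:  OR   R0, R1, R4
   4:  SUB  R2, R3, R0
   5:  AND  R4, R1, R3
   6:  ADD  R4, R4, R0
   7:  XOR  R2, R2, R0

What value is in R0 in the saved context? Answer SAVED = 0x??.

after  0: R0=0xeb R1=0x80 R2=0xfe R3=0x94 R4=0x94  N=0 Z=0
after  1: R0=0xeb R1=0x80 R2=0xeb R3=0x94 R4=0x94  N=0 Z=0
after  2: R0=0x14 R1=0x80 R2=0xeb R3=0x94 R4=0x94  N=0 Z=0
after  3: R0=0x94 R1=0x80 R2=0xeb R3=0x94 R4=0x94  N=1 Z=0
-- IRQ taken; context saved, return-PC = 4 --

SAVED = 0x94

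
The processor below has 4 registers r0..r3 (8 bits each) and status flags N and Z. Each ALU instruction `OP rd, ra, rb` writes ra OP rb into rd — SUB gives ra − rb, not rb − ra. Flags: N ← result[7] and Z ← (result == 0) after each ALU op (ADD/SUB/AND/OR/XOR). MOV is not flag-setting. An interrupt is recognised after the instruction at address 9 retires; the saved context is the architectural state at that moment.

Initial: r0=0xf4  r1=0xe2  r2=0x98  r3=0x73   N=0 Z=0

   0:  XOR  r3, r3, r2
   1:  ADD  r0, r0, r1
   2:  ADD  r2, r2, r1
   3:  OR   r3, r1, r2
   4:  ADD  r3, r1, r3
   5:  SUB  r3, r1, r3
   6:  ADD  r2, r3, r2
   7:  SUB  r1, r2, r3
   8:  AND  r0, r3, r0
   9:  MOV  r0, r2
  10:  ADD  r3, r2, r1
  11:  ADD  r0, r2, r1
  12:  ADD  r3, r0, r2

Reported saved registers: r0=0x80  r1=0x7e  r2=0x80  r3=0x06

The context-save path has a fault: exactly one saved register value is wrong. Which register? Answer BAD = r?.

BAD = r1

after  0: r0=0xf4 r1=0xe2 r2=0x98 r3=0xeb  N=1 Z=0
after  1: r0=0xd6 r1=0xe2 r2=0x98 r3=0xeb  N=1 Z=0
after  2: r0=0xd6 r1=0xe2 r2=0x7a r3=0xeb  N=0 Z=0
after  3: r0=0xd6 r1=0xe2 r2=0x7a r3=0xfa  N=1 Z=0
after  4: r0=0xd6 r1=0xe2 r2=0x7a r3=0xdc  N=1 Z=0
after  5: r0=0xd6 r1=0xe2 r2=0x7a r3=0x06  N=0 Z=0
after  6: r0=0xd6 r1=0xe2 r2=0x80 r3=0x06  N=1 Z=0
after  7: r0=0xd6 r1=0x7a r2=0x80 r3=0x06  N=0 Z=0
after  8: r0=0x06 r1=0x7a r2=0x80 r3=0x06  N=0 Z=0
after  9: r0=0x80 r1=0x7a r2=0x80 r3=0x06  N=0 Z=0
-- IRQ taken; context saved, return-PC = 10 --
mismatch: r1: reported 0x7e vs actual 0x7a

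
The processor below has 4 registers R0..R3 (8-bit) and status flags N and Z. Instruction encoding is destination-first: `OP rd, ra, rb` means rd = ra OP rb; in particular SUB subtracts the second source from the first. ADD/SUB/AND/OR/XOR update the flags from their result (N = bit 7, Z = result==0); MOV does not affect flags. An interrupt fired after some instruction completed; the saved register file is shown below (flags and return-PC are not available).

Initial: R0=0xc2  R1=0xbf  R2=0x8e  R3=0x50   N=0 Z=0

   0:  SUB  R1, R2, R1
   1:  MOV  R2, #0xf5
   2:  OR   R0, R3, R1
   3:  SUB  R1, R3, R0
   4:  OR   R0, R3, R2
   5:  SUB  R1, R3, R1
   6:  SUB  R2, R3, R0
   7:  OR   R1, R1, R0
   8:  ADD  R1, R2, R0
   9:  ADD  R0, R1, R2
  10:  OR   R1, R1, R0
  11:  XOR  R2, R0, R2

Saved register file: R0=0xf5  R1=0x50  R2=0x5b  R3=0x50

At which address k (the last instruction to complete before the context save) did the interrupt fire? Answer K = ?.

after  0: R0=0xc2 R1=0xcf R2=0x8e R3=0x50  N=1 Z=0
after  1: R0=0xc2 R1=0xcf R2=0xf5 R3=0x50  N=1 Z=0
after  2: R0=0xdf R1=0xcf R2=0xf5 R3=0x50  N=1 Z=0
after  3: R0=0xdf R1=0x71 R2=0xf5 R3=0x50  N=0 Z=0
after  4: R0=0xf5 R1=0x71 R2=0xf5 R3=0x50  N=1 Z=0
after  5: R0=0xf5 R1=0xdf R2=0xf5 R3=0x50  N=1 Z=0
after  6: R0=0xf5 R1=0xdf R2=0x5b R3=0x50  N=0 Z=0
after  7: R0=0xf5 R1=0xff R2=0x5b R3=0x50  N=1 Z=0
after  8: R0=0xf5 R1=0x50 R2=0x5b R3=0x50  N=0 Z=0
-- IRQ taken; context saved, return-PC = 9 --

K = 8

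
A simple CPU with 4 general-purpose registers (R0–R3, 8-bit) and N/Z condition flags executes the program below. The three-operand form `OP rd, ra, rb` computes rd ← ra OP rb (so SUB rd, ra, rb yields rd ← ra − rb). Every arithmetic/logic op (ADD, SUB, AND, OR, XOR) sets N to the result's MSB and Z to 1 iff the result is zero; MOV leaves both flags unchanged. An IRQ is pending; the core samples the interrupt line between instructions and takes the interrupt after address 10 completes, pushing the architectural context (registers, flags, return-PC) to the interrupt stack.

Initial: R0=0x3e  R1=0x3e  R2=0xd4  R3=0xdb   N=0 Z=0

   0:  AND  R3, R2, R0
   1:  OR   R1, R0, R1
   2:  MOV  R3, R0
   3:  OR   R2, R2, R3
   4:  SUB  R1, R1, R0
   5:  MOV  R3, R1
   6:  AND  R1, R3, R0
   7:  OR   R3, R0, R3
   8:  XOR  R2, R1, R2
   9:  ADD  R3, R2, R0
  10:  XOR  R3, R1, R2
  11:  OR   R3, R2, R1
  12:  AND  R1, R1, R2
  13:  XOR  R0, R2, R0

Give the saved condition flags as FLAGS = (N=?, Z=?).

after  0: R0=0x3e R1=0x3e R2=0xd4 R3=0x14  N=0 Z=0
after  1: R0=0x3e R1=0x3e R2=0xd4 R3=0x14  N=0 Z=0
after  2: R0=0x3e R1=0x3e R2=0xd4 R3=0x3e  N=0 Z=0
after  3: R0=0x3e R1=0x3e R2=0xfe R3=0x3e  N=1 Z=0
after  4: R0=0x3e R1=0x00 R2=0xfe R3=0x3e  N=0 Z=1
after  5: R0=0x3e R1=0x00 R2=0xfe R3=0x00  N=0 Z=1
after  6: R0=0x3e R1=0x00 R2=0xfe R3=0x00  N=0 Z=1
after  7: R0=0x3e R1=0x00 R2=0xfe R3=0x3e  N=0 Z=0
after  8: R0=0x3e R1=0x00 R2=0xfe R3=0x3e  N=1 Z=0
after  9: R0=0x3e R1=0x00 R2=0xfe R3=0x3c  N=0 Z=0
after 10: R0=0x3e R1=0x00 R2=0xfe R3=0xfe  N=1 Z=0
-- IRQ taken; context saved, return-PC = 11 --

FLAGS = (N=1, Z=0)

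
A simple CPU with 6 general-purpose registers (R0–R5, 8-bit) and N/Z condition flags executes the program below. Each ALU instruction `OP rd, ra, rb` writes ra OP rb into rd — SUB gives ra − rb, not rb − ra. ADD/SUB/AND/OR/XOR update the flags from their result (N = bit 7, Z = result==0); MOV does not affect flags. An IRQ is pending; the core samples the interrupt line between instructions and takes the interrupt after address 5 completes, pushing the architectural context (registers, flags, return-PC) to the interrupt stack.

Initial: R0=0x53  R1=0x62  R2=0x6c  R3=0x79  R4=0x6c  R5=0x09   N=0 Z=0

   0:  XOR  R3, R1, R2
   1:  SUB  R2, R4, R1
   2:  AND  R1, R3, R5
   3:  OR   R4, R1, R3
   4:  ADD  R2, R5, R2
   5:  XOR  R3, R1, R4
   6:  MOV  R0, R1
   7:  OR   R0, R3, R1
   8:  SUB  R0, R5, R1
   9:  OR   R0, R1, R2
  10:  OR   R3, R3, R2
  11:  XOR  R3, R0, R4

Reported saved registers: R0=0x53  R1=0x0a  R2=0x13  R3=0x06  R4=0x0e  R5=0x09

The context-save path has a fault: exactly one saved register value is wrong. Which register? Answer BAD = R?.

BAD = R1

after  0: R0=0x53 R1=0x62 R2=0x6c R3=0x0e R4=0x6c R5=0x09  N=0 Z=0
after  1: R0=0x53 R1=0x62 R2=0x0a R3=0x0e R4=0x6c R5=0x09  N=0 Z=0
after  2: R0=0x53 R1=0x08 R2=0x0a R3=0x0e R4=0x6c R5=0x09  N=0 Z=0
after  3: R0=0x53 R1=0x08 R2=0x0a R3=0x0e R4=0x0e R5=0x09  N=0 Z=0
after  4: R0=0x53 R1=0x08 R2=0x13 R3=0x0e R4=0x0e R5=0x09  N=0 Z=0
after  5: R0=0x53 R1=0x08 R2=0x13 R3=0x06 R4=0x0e R5=0x09  N=0 Z=0
-- IRQ taken; context saved, return-PC = 6 --
mismatch: R1: reported 0x0a vs actual 0x08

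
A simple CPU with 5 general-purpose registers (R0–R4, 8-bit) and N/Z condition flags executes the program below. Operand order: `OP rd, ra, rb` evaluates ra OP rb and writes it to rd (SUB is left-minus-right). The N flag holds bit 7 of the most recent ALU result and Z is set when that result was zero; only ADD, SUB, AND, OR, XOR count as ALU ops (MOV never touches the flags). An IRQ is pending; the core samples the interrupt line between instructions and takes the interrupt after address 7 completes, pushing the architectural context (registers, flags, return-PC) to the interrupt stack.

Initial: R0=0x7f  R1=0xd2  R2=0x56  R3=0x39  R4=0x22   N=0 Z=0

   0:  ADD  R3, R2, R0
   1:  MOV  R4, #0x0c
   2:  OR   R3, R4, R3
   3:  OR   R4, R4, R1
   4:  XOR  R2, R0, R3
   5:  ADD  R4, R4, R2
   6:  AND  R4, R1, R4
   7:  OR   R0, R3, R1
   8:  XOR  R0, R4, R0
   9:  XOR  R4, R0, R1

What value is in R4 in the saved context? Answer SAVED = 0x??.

SAVED = 0x80

after  0: R0=0x7f R1=0xd2 R2=0x56 R3=0xd5 R4=0x22  N=1 Z=0
after  1: R0=0x7f R1=0xd2 R2=0x56 R3=0xd5 R4=0x0c  N=1 Z=0
after  2: R0=0x7f R1=0xd2 R2=0x56 R3=0xdd R4=0x0c  N=1 Z=0
after  3: R0=0x7f R1=0xd2 R2=0x56 R3=0xdd R4=0xde  N=1 Z=0
after  4: R0=0x7f R1=0xd2 R2=0xa2 R3=0xdd R4=0xde  N=1 Z=0
after  5: R0=0x7f R1=0xd2 R2=0xa2 R3=0xdd R4=0x80  N=1 Z=0
after  6: R0=0x7f R1=0xd2 R2=0xa2 R3=0xdd R4=0x80  N=1 Z=0
after  7: R0=0xdf R1=0xd2 R2=0xa2 R3=0xdd R4=0x80  N=1 Z=0
-- IRQ taken; context saved, return-PC = 8 --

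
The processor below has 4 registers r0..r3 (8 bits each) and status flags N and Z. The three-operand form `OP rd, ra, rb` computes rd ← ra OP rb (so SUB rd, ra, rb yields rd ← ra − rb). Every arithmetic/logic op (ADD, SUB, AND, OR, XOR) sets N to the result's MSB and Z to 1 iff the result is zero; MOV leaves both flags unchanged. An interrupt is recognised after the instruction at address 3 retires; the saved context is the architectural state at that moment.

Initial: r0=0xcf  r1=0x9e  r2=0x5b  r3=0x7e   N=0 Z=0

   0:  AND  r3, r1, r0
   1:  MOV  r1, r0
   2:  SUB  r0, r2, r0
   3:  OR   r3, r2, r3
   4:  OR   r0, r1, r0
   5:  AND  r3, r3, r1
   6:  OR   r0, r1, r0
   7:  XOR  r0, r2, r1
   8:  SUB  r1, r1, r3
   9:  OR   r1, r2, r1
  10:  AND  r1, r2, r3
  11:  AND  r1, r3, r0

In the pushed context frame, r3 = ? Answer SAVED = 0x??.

after  0: r0=0xcf r1=0x9e r2=0x5b r3=0x8e  N=1 Z=0
after  1: r0=0xcf r1=0xcf r2=0x5b r3=0x8e  N=1 Z=0
after  2: r0=0x8c r1=0xcf r2=0x5b r3=0x8e  N=1 Z=0
after  3: r0=0x8c r1=0xcf r2=0x5b r3=0xdf  N=1 Z=0
-- IRQ taken; context saved, return-PC = 4 --

SAVED = 0xdf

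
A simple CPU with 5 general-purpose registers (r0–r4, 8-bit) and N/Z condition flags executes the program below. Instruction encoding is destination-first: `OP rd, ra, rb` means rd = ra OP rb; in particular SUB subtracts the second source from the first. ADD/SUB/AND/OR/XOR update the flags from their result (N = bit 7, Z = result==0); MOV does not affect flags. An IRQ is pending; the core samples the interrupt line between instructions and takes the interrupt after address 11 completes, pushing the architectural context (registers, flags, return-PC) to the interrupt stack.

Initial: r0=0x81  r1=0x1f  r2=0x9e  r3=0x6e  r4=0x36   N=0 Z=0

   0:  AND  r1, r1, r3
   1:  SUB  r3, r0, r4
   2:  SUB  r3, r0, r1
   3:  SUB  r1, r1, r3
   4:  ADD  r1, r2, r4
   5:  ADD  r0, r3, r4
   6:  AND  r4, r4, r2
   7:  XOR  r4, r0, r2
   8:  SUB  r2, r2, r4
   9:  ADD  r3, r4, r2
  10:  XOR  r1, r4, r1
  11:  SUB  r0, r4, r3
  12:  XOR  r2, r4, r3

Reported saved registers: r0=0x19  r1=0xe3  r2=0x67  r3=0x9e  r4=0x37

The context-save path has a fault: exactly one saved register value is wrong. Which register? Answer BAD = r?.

BAD = r0

after  0: r0=0x81 r1=0x0e r2=0x9e r3=0x6e r4=0x36  N=0 Z=0
after  1: r0=0x81 r1=0x0e r2=0x9e r3=0x4b r4=0x36  N=0 Z=0
after  2: r0=0x81 r1=0x0e r2=0x9e r3=0x73 r4=0x36  N=0 Z=0
after  3: r0=0x81 r1=0x9b r2=0x9e r3=0x73 r4=0x36  N=1 Z=0
after  4: r0=0x81 r1=0xd4 r2=0x9e r3=0x73 r4=0x36  N=1 Z=0
after  5: r0=0xa9 r1=0xd4 r2=0x9e r3=0x73 r4=0x36  N=1 Z=0
after  6: r0=0xa9 r1=0xd4 r2=0x9e r3=0x73 r4=0x16  N=0 Z=0
after  7: r0=0xa9 r1=0xd4 r2=0x9e r3=0x73 r4=0x37  N=0 Z=0
after  8: r0=0xa9 r1=0xd4 r2=0x67 r3=0x73 r4=0x37  N=0 Z=0
after  9: r0=0xa9 r1=0xd4 r2=0x67 r3=0x9e r4=0x37  N=1 Z=0
after 10: r0=0xa9 r1=0xe3 r2=0x67 r3=0x9e r4=0x37  N=1 Z=0
after 11: r0=0x99 r1=0xe3 r2=0x67 r3=0x9e r4=0x37  N=1 Z=0
-- IRQ taken; context saved, return-PC = 12 --
mismatch: r0: reported 0x19 vs actual 0x99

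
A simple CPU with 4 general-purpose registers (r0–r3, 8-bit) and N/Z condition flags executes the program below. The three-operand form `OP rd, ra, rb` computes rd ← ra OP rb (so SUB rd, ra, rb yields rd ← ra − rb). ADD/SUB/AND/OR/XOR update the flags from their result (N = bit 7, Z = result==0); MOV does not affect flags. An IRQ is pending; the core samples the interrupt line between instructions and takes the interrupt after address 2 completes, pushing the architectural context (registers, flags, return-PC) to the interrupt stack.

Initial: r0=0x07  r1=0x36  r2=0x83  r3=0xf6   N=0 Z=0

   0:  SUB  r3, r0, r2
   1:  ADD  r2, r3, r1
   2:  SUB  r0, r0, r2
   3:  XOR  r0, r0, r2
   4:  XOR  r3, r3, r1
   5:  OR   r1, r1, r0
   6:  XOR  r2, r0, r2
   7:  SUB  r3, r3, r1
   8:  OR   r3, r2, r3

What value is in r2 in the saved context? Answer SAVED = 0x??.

after  0: r0=0x07 r1=0x36 r2=0x83 r3=0x84  N=1 Z=0
after  1: r0=0x07 r1=0x36 r2=0xba r3=0x84  N=1 Z=0
after  2: r0=0x4d r1=0x36 r2=0xba r3=0x84  N=0 Z=0
-- IRQ taken; context saved, return-PC = 3 --

SAVED = 0xba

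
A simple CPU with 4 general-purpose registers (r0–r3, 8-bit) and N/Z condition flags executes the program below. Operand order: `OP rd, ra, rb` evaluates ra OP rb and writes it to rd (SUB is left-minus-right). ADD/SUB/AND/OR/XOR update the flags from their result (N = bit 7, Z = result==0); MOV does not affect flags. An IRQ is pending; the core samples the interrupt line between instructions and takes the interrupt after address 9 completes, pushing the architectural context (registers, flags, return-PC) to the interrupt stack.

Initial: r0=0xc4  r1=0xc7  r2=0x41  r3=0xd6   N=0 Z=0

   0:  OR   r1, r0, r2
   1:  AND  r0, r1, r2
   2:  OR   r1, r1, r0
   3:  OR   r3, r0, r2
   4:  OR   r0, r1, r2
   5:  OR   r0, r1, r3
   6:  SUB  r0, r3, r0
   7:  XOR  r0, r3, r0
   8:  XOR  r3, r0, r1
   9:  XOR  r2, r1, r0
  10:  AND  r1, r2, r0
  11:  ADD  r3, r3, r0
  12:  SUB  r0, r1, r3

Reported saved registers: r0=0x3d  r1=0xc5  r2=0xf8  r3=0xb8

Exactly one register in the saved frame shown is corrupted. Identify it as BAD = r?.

after  0: r0=0xc4 r1=0xc5 r2=0x41 r3=0xd6  N=1 Z=0
after  1: r0=0x41 r1=0xc5 r2=0x41 r3=0xd6  N=0 Z=0
after  2: r0=0x41 r1=0xc5 r2=0x41 r3=0xd6  N=1 Z=0
after  3: r0=0x41 r1=0xc5 r2=0x41 r3=0x41  N=0 Z=0
after  4: r0=0xc5 r1=0xc5 r2=0x41 r3=0x41  N=1 Z=0
after  5: r0=0xc5 r1=0xc5 r2=0x41 r3=0x41  N=1 Z=0
after  6: r0=0x7c r1=0xc5 r2=0x41 r3=0x41  N=0 Z=0
after  7: r0=0x3d r1=0xc5 r2=0x41 r3=0x41  N=0 Z=0
after  8: r0=0x3d r1=0xc5 r2=0x41 r3=0xf8  N=1 Z=0
after  9: r0=0x3d r1=0xc5 r2=0xf8 r3=0xf8  N=1 Z=0
-- IRQ taken; context saved, return-PC = 10 --
mismatch: r3: reported 0xb8 vs actual 0xf8

BAD = r3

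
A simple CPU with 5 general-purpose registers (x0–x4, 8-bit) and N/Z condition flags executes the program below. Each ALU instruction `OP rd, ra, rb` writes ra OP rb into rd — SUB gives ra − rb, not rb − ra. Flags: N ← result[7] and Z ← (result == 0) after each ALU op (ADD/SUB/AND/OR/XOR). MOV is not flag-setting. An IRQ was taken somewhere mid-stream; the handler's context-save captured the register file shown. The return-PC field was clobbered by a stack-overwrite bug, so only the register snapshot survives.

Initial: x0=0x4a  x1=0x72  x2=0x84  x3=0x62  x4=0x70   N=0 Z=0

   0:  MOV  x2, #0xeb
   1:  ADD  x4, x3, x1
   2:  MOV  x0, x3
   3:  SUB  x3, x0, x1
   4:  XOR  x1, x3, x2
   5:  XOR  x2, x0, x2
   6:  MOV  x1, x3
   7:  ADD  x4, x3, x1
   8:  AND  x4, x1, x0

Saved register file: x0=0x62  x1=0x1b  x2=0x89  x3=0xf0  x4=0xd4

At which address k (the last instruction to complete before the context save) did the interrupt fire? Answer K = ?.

K = 5

after  0: x0=0x4a x1=0x72 x2=0xeb x3=0x62 x4=0x70  N=0 Z=0
after  1: x0=0x4a x1=0x72 x2=0xeb x3=0x62 x4=0xd4  N=1 Z=0
after  2: x0=0x62 x1=0x72 x2=0xeb x3=0x62 x4=0xd4  N=1 Z=0
after  3: x0=0x62 x1=0x72 x2=0xeb x3=0xf0 x4=0xd4  N=1 Z=0
after  4: x0=0x62 x1=0x1b x2=0xeb x3=0xf0 x4=0xd4  N=0 Z=0
after  5: x0=0x62 x1=0x1b x2=0x89 x3=0xf0 x4=0xd4  N=1 Z=0
-- IRQ taken; context saved, return-PC = 6 --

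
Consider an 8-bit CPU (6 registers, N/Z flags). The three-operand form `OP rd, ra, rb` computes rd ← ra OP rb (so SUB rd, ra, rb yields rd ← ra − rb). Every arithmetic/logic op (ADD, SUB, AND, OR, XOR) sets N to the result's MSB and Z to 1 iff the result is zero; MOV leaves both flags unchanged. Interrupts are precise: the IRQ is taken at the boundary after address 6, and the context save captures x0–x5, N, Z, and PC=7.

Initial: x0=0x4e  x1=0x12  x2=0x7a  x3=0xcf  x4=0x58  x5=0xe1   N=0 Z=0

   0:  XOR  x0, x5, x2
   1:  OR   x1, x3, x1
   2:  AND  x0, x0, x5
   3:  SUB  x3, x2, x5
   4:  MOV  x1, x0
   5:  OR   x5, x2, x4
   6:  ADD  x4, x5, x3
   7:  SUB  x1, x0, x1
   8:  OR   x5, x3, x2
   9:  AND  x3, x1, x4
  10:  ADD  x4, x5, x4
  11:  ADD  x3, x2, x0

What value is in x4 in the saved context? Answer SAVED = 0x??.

after  0: x0=0x9b x1=0x12 x2=0x7a x3=0xcf x4=0x58 x5=0xe1  N=1 Z=0
after  1: x0=0x9b x1=0xdf x2=0x7a x3=0xcf x4=0x58 x5=0xe1  N=1 Z=0
after  2: x0=0x81 x1=0xdf x2=0x7a x3=0xcf x4=0x58 x5=0xe1  N=1 Z=0
after  3: x0=0x81 x1=0xdf x2=0x7a x3=0x99 x4=0x58 x5=0xe1  N=1 Z=0
after  4: x0=0x81 x1=0x81 x2=0x7a x3=0x99 x4=0x58 x5=0xe1  N=1 Z=0
after  5: x0=0x81 x1=0x81 x2=0x7a x3=0x99 x4=0x58 x5=0x7a  N=0 Z=0
after  6: x0=0x81 x1=0x81 x2=0x7a x3=0x99 x4=0x13 x5=0x7a  N=0 Z=0
-- IRQ taken; context saved, return-PC = 7 --

SAVED = 0x13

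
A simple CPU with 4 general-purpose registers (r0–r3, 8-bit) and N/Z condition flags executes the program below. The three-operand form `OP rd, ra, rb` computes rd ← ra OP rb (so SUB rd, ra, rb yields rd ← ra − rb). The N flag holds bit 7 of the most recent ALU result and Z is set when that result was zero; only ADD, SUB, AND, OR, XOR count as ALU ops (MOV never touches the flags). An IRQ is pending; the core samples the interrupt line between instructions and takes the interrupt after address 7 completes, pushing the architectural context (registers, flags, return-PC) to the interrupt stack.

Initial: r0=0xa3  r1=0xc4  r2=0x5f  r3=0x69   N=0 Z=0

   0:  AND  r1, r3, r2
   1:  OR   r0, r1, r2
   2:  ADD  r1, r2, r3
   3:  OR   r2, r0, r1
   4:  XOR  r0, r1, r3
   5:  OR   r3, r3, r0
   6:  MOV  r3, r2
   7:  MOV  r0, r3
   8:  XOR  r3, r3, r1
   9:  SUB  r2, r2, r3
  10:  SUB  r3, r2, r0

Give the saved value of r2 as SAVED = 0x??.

SAVED = 0xdf

after  0: r0=0xa3 r1=0x49 r2=0x5f r3=0x69  N=0 Z=0
after  1: r0=0x5f r1=0x49 r2=0x5f r3=0x69  N=0 Z=0
after  2: r0=0x5f r1=0xc8 r2=0x5f r3=0x69  N=1 Z=0
after  3: r0=0x5f r1=0xc8 r2=0xdf r3=0x69  N=1 Z=0
after  4: r0=0xa1 r1=0xc8 r2=0xdf r3=0x69  N=1 Z=0
after  5: r0=0xa1 r1=0xc8 r2=0xdf r3=0xe9  N=1 Z=0
after  6: r0=0xa1 r1=0xc8 r2=0xdf r3=0xdf  N=1 Z=0
after  7: r0=0xdf r1=0xc8 r2=0xdf r3=0xdf  N=1 Z=0
-- IRQ taken; context saved, return-PC = 8 --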